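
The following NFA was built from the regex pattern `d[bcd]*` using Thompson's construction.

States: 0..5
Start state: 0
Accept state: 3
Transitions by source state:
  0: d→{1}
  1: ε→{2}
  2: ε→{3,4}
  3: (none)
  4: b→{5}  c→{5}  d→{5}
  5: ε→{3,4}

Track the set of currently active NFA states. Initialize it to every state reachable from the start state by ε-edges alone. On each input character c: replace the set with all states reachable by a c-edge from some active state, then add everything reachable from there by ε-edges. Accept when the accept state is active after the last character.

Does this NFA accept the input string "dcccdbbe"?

start: ε-closure({0}) = {0}
'd' @ 1: {1,2,3,4}  [accepting]
'c' @ 2: {3,4,5}  [accepting]
'c' @ 3: {3,4,5}  [accepting]
'c' @ 4: {3,4,5}  [accepting]
'd' @ 5: {3,4,5}  [accepting]
'b' @ 6: {3,4,5}  [accepting]
'b' @ 7: {3,4,5}  [accepting]
'e' @ 8: {}  — state set empty
after full input: {}  (accept=3 not in)

Answer: REJECT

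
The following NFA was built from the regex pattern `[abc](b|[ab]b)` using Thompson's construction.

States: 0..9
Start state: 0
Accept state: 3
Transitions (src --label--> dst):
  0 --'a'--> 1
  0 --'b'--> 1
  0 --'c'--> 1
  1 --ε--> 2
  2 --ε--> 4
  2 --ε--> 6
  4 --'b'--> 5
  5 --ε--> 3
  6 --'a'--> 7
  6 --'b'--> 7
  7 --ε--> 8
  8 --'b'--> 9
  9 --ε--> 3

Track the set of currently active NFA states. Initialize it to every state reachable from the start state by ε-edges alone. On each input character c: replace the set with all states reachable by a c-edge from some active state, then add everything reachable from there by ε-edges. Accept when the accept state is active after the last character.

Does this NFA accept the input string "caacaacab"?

Answer: REJECT

Derivation:
S₀ = ε-closure({0}) = {0}
'c' @ 1: {1,2,4,6}
'a' @ 2: {7,8}
'a' @ 3: {}  — dead — no transitions
rest 'caacab' ignored (set empty)
after full input: {}  (accept=3 not in)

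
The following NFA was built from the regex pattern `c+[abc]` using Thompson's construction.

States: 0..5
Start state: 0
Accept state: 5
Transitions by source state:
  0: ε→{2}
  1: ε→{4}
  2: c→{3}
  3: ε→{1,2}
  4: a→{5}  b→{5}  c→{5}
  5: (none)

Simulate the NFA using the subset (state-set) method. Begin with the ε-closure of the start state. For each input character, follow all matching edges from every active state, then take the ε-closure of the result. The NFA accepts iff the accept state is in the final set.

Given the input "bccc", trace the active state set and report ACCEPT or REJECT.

Answer: REJECT

Trace:
start: ε-closure({0}) = {0,2}
'b' @ 1: {}  — dead — no transitions
rest 'ccc' ignored (set empty)
after full input: {}  (accept=5 not in)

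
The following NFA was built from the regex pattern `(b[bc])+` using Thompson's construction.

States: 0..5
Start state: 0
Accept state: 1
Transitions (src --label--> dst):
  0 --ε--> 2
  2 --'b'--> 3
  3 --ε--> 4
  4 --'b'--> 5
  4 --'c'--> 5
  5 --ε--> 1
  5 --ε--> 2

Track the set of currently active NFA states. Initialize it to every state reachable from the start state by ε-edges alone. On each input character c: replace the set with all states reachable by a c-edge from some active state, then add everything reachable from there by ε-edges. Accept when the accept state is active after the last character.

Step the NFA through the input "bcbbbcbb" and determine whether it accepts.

initial (ε-close {0}): {0,2}
'b' @ 1: {3,4}
'c' @ 2: {1,2,5}  ✓accept
'b' @ 3: {3,4}
'b' @ 4: {1,2,5}  ✓accept
'b' @ 5: {3,4}
'c' @ 6: {1,2,5}  ✓accept
'b' @ 7: {3,4}
'b' @ 8: {1,2,5}  ✓accept
after full input: {1,2,5}  (accept=1 in)

Answer: ACCEPT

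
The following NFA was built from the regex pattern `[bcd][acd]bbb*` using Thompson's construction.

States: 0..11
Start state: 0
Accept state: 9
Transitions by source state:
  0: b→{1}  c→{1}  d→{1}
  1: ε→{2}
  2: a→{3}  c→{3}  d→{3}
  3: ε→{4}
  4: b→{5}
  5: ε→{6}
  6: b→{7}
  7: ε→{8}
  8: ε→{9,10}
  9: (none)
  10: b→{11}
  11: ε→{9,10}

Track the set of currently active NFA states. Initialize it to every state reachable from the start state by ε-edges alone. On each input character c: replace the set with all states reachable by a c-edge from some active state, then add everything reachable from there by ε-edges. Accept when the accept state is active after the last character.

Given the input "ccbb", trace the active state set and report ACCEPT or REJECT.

Answer: ACCEPT

Trace:
start: ε-closure({0}) = {0}
'c' @ 1: {1,2}
'c' @ 2: {3,4}
'b' @ 3: {5,6}
'b' @ 4: {7,8,9,10}  (accept∈set)
end set {7,8,9,10} — state 9 in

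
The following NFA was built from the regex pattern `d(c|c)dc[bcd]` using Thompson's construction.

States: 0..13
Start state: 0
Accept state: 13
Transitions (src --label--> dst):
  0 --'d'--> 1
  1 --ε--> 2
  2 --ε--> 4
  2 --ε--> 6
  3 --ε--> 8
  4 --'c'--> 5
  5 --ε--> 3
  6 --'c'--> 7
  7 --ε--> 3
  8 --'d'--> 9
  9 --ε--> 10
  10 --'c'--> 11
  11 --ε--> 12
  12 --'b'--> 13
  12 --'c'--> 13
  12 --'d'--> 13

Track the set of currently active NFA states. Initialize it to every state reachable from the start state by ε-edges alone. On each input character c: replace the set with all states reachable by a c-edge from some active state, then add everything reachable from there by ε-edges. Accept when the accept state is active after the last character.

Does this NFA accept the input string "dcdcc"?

S₀ = ε-closure({0}) = {0}
'd' @ 1: {1,2,4,6}
'c' @ 2: {3,5,7,8}
'd' @ 3: {9,10}
'c' @ 4: {11,12}
'c' @ 5: {13}  [accepting]
final: {13}; accept 13 in set

Answer: ACCEPT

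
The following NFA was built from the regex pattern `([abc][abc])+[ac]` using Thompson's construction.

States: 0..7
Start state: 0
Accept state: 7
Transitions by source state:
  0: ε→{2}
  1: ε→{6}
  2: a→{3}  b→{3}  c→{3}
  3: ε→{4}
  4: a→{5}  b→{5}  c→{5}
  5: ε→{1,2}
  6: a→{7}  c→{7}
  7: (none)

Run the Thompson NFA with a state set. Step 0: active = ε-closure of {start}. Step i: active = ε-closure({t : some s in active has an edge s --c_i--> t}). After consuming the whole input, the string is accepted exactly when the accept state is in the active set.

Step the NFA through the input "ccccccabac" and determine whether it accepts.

S₀ = ε-closure({0}) = {0,2}
'c' @ 1: {3,4}
'c' @ 2: {1,2,5,6}
'c' @ 3: {3,4,7}  ✓accept
'c' @ 4: {1,2,5,6}
'c' @ 5: {3,4,7}  ✓accept
'c' @ 6: {1,2,5,6}
'a' @ 7: {3,4,7}  ✓accept
'b' @ 8: {1,2,5,6}
'a' @ 9: {3,4,7}  ✓accept
'c' @ 10: {1,2,5,6}
final: {1,2,5,6}; accept 7 not in set

Answer: REJECT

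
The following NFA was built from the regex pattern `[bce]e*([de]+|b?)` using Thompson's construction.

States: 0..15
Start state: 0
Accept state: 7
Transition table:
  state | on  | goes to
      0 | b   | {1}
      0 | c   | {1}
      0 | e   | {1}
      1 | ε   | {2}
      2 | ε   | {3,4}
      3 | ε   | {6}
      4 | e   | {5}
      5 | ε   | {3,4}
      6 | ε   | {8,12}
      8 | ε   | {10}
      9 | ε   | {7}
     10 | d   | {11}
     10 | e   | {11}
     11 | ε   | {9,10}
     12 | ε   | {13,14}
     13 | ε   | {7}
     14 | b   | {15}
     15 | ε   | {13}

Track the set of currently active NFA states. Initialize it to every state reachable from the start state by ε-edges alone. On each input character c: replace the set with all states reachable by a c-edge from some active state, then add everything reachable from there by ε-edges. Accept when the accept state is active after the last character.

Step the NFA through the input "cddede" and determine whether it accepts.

Answer: ACCEPT

Steps:
start: ε-closure({0}) = {0}
'c' @ 1: {1,2,3,4,6,7,8,10,12,13,14}  [accepting]
'd' @ 2: {7,9,10,11}  [accepting]
'd' @ 3: {7,9,10,11}  [accepting]
'e' @ 4: {7,9,10,11}  [accepting]
'd' @ 5: {7,9,10,11}  [accepting]
'e' @ 6: {7,9,10,11}  [accepting]
after full input: {7,9,10,11}  (accept=7 in)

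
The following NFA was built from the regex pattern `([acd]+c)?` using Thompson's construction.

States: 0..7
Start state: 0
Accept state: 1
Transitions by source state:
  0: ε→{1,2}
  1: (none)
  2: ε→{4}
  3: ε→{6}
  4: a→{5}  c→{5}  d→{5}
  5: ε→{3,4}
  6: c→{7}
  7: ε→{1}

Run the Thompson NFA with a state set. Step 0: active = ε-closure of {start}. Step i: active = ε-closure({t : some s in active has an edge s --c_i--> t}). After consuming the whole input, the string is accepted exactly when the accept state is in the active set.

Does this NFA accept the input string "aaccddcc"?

Answer: ACCEPT

Trace:
start: ε-closure({0}) = {0,1,2,4}
'a' @ 1: {3,4,5,6}
'a' @ 2: {3,4,5,6}
'c' @ 3: {1,3,4,5,6,7}  ✓accept
'c' @ 4: {1,3,4,5,6,7}  ✓accept
'd' @ 5: {3,4,5,6}
'd' @ 6: {3,4,5,6}
'c' @ 7: {1,3,4,5,6,7}  ✓accept
'c' @ 8: {1,3,4,5,6,7}  ✓accept
end set {1,3,4,5,6,7} — state 1 in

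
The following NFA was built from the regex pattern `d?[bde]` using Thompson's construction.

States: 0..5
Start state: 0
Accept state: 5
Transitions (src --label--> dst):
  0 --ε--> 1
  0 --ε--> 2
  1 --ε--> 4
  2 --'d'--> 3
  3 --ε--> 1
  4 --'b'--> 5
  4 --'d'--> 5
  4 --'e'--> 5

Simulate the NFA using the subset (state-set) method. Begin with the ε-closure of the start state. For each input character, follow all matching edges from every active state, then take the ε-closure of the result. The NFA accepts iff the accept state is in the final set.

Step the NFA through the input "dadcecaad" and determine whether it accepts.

Answer: REJECT

Trace:
start: ε-closure({0}) = {0,1,2,4}
'd' @ 1: {1,3,4,5}  ✓accept
'a' @ 2: {}  — dead — no transitions
rest 'dcecaad' ignored (set empty)
final: {}; accept 5 not in set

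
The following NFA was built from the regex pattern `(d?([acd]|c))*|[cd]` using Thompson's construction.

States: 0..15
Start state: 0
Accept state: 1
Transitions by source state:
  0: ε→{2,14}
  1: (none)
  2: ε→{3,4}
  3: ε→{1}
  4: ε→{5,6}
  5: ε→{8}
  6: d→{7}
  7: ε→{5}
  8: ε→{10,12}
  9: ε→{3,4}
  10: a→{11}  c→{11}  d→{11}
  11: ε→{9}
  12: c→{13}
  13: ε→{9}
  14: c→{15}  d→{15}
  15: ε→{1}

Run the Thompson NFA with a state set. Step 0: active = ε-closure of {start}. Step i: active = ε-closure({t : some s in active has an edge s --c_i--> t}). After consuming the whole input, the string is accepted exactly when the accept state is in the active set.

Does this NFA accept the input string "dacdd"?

S₀ = ε-closure({0}) = {0,1,2,3,4,5,6,8,10,12,14}
'd' @ 1: {1,3,4,5,6,7,8,9,10,11,12,15}  (accept∈set)
'a' @ 2: {1,3,4,5,6,8,9,10,11,12}  (accept∈set)
'c' @ 3: {1,3,4,5,6,8,9,10,11,12,13}  (accept∈set)
'd' @ 4: {1,3,4,5,6,7,8,9,10,11,12}  (accept∈set)
'd' @ 5: {1,3,4,5,6,7,8,9,10,11,12}  (accept∈set)
after full input: {1,3,4,5,6,7,8,9,10,11,12}  (accept=1 in)

Answer: ACCEPT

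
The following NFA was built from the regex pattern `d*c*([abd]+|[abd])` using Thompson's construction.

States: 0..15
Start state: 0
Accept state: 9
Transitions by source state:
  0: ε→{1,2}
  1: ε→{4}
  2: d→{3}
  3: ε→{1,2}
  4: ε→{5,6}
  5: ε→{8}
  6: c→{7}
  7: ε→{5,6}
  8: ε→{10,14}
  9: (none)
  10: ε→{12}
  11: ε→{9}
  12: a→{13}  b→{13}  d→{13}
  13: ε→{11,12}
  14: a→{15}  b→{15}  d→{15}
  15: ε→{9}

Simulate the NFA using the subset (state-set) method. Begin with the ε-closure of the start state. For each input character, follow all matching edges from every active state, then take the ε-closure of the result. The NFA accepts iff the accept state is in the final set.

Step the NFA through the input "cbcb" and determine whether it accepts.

Answer: REJECT

Trace:
start: ε-closure({0}) = {0,1,2,4,5,6,8,10,12,14}
'c' @ 1: {5,6,7,8,10,12,14}
'b' @ 2: {9,11,12,13,15}  (accept∈set)
'c' @ 3: {}  — dead — no transitions
rest 'b' ignored (set empty)
final: {}; accept 9 not in set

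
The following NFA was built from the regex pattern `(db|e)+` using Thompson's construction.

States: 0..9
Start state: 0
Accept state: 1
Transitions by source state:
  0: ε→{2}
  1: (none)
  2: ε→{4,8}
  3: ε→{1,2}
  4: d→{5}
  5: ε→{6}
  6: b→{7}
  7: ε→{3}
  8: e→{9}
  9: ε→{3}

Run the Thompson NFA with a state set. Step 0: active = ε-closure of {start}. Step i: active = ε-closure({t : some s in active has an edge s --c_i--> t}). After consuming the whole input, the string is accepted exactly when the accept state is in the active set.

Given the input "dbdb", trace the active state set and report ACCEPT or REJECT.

start: ε-closure({0}) = {0,2,4,8}
'd' @ 1: {5,6}
'b' @ 2: {1,2,3,4,7,8}  ✓accept
'd' @ 3: {5,6}
'b' @ 4: {1,2,3,4,7,8}  ✓accept
final: {1,2,3,4,7,8}; accept 1 in set

Answer: ACCEPT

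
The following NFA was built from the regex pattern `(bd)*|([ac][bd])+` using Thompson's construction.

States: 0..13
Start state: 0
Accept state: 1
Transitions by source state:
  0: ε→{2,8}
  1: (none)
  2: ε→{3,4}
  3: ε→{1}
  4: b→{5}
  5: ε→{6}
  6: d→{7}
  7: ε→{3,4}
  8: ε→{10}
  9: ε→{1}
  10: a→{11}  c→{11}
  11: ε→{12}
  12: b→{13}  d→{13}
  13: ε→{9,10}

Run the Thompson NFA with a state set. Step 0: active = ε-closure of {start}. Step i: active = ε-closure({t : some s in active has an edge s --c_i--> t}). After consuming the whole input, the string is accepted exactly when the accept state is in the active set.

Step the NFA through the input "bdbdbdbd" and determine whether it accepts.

Answer: ACCEPT

Trace:
initial (ε-close {0}): {0,1,2,3,4,8,10}
'b' @ 1: {5,6}
'd' @ 2: {1,3,4,7}  (accept∈set)
'b' @ 3: {5,6}
'd' @ 4: {1,3,4,7}  (accept∈set)
'b' @ 5: {5,6}
'd' @ 6: {1,3,4,7}  (accept∈set)
'b' @ 7: {5,6}
'd' @ 8: {1,3,4,7}  (accept∈set)
final: {1,3,4,7}; accept 1 in set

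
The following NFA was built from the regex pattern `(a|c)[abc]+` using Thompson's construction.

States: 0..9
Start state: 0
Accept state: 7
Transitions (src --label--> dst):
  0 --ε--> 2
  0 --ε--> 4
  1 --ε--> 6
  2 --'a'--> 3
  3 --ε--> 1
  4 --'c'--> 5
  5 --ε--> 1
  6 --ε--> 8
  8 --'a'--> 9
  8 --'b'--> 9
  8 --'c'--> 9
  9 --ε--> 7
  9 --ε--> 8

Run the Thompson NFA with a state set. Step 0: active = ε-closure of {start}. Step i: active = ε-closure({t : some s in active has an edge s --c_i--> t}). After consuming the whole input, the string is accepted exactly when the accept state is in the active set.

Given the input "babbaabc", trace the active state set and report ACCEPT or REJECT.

start: ε-closure({0}) = {0,2,4}
'b' @ 1: {}  — no active states
rest 'abbaabc' ignored (set empty)
end set {} — state 7 not in

Answer: REJECT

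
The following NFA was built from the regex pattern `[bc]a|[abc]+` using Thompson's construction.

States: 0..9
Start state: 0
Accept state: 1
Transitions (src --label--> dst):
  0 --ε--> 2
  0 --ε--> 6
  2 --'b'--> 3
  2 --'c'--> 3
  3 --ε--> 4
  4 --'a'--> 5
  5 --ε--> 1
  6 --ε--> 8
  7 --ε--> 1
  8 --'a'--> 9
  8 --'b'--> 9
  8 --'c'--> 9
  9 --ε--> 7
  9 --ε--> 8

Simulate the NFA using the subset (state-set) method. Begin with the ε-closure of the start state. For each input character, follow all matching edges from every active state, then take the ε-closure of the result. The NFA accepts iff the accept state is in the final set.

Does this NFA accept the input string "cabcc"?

initial (ε-close {0}): {0,2,6,8}
'c' @ 1: {1,3,4,7,8,9}  (accept∈set)
'a' @ 2: {1,5,7,8,9}  (accept∈set)
'b' @ 3: {1,7,8,9}  (accept∈set)
'c' @ 4: {1,7,8,9}  (accept∈set)
'c' @ 5: {1,7,8,9}  (accept∈set)
end set {1,7,8,9} — state 1 in

Answer: ACCEPT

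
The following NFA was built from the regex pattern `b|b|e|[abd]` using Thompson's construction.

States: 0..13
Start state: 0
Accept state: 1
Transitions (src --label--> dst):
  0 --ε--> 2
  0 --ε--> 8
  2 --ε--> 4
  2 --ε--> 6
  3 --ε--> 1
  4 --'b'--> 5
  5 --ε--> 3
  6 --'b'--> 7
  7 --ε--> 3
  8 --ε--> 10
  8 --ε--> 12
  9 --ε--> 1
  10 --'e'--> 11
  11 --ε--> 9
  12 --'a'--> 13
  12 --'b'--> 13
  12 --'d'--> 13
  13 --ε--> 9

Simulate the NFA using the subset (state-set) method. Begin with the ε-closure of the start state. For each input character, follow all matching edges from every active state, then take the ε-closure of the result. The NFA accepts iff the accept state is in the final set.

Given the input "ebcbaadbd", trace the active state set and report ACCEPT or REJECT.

S₀ = ε-closure({0}) = {0,2,4,6,8,10,12}
'e' @ 1: {1,9,11}  (accept∈set)
'b' @ 2: {}  — state set empty
rest 'cbaadbd' ignored (set empty)
after full input: {}  (accept=1 not in)

Answer: REJECT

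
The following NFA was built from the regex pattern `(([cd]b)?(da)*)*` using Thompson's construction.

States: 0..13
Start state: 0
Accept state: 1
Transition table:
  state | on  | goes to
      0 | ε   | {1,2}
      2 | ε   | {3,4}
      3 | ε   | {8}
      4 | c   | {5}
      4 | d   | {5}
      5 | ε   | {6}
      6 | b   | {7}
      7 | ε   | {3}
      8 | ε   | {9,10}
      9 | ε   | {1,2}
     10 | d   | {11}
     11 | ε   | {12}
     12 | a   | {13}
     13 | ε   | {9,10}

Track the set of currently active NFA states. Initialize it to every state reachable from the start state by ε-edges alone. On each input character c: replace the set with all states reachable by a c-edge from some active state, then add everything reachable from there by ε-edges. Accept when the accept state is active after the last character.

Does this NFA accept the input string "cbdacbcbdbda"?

Answer: ACCEPT

Steps:
start: ε-closure({0}) = {0,1,2,3,4,8,9,10}
'c' @ 1: {5,6}
'b' @ 2: {1,2,3,4,7,8,9,10}  ✓accept
'd' @ 3: {5,6,11,12}
'a' @ 4: {1,2,3,4,8,9,10,13}  ✓accept
'c' @ 5: {5,6}
'b' @ 6: {1,2,3,4,7,8,9,10}  ✓accept
'c' @ 7: {5,6}
'b' @ 8: {1,2,3,4,7,8,9,10}  ✓accept
'd' @ 9: {5,6,11,12}
'b' @ 10: {1,2,3,4,7,8,9,10}  ✓accept
'd' @ 11: {5,6,11,12}
'a' @ 12: {1,2,3,4,8,9,10,13}  ✓accept
end set {1,2,3,4,8,9,10,13} — state 1 in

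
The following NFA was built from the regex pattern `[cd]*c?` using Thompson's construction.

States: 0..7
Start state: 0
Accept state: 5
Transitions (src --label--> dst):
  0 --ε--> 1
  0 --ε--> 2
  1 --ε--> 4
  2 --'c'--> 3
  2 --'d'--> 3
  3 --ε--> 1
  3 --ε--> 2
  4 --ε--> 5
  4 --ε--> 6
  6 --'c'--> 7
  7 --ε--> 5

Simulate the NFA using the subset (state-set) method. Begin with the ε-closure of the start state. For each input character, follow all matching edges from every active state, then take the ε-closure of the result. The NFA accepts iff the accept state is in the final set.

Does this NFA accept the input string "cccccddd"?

Answer: ACCEPT

Derivation:
initial (ε-close {0}): {0,1,2,4,5,6}
'c' @ 1: {1,2,3,4,5,6,7}  (accept∈set)
'c' @ 2: {1,2,3,4,5,6,7}  (accept∈set)
'c' @ 3: {1,2,3,4,5,6,7}  (accept∈set)
'c' @ 4: {1,2,3,4,5,6,7}  (accept∈set)
'c' @ 5: {1,2,3,4,5,6,7}  (accept∈set)
'd' @ 6: {1,2,3,4,5,6}  (accept∈set)
'd' @ 7: {1,2,3,4,5,6}  (accept∈set)
'd' @ 8: {1,2,3,4,5,6}  (accept∈set)
final: {1,2,3,4,5,6}; accept 5 in set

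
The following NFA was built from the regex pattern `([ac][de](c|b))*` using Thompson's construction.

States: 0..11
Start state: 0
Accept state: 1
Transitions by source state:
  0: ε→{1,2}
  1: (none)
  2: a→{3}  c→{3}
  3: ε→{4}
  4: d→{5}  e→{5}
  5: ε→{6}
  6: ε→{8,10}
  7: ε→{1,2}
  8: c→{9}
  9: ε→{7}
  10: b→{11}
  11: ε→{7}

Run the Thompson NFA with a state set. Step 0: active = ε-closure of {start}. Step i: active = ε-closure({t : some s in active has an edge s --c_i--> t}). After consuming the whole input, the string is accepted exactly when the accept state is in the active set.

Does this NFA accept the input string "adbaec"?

Answer: ACCEPT

Steps:
S₀ = ε-closure({0}) = {0,1,2}
'a' @ 1: {3,4}
'd' @ 2: {5,6,8,10}
'b' @ 3: {1,2,7,11}  ✓accept
'a' @ 4: {3,4}
'e' @ 5: {5,6,8,10}
'c' @ 6: {1,2,7,9}  ✓accept
after full input: {1,2,7,9}  (accept=1 in)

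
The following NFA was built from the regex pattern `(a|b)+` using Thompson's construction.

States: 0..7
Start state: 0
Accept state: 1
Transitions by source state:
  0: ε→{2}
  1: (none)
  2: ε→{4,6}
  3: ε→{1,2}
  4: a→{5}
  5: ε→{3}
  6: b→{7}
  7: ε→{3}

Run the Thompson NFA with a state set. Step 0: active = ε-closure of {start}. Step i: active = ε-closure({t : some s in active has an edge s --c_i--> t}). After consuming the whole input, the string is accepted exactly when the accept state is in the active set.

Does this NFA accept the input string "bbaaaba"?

Answer: ACCEPT

Trace:
S₀ = ε-closure({0}) = {0,2,4,6}
'b' @ 1: {1,2,3,4,6,7}  [accepting]
'b' @ 2: {1,2,3,4,6,7}  [accepting]
'a' @ 3: {1,2,3,4,5,6}  [accepting]
'a' @ 4: {1,2,3,4,5,6}  [accepting]
'a' @ 5: {1,2,3,4,5,6}  [accepting]
'b' @ 6: {1,2,3,4,6,7}  [accepting]
'a' @ 7: {1,2,3,4,5,6}  [accepting]
end set {1,2,3,4,5,6} — state 1 in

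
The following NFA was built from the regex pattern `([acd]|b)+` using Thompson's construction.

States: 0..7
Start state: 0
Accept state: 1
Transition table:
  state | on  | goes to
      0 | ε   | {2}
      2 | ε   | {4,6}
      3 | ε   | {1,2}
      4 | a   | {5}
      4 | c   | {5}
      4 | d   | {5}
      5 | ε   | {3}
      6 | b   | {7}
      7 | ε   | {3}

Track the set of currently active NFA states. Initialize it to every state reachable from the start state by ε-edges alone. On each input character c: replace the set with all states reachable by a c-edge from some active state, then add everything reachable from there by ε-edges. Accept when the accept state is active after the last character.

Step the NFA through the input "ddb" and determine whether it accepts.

initial (ε-close {0}): {0,2,4,6}
'd' @ 1: {1,2,3,4,5,6}  ✓accept
'd' @ 2: {1,2,3,4,5,6}  ✓accept
'b' @ 3: {1,2,3,4,6,7}  ✓accept
final: {1,2,3,4,6,7}; accept 1 in set

Answer: ACCEPT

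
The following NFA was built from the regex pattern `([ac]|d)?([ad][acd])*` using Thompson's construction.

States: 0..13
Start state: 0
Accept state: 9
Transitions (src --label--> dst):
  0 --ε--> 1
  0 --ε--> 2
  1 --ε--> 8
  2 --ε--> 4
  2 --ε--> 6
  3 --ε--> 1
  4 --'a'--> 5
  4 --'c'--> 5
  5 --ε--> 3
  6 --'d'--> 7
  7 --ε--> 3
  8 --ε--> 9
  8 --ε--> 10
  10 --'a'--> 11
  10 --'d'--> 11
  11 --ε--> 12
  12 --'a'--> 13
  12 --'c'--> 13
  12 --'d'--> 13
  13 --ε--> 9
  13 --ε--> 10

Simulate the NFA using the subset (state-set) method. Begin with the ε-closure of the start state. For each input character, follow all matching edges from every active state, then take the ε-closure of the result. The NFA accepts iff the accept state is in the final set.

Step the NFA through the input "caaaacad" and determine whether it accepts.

start: ε-closure({0}) = {0,1,2,4,6,8,9,10}
'c' @ 1: {1,3,5,8,9,10}  (accept∈set)
'a' @ 2: {11,12}
'a' @ 3: {9,10,13}  (accept∈set)
'a' @ 4: {11,12}
'a' @ 5: {9,10,13}  (accept∈set)
'c' @ 6: {}  — dead — no transitions
rest 'ad' ignored (set empty)
final: {}; accept 9 not in set

Answer: REJECT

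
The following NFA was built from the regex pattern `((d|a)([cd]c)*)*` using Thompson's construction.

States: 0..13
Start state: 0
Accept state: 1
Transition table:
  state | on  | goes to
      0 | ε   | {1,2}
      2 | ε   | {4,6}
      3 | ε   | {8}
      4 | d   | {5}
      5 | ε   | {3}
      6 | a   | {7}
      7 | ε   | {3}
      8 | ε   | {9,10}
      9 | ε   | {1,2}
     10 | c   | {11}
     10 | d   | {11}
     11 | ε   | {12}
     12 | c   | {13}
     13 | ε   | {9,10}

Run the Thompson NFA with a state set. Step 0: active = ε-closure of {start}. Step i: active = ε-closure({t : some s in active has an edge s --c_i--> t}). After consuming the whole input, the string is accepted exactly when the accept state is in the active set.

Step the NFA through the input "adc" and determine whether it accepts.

initial (ε-close {0}): {0,1,2,4,6}
'a' @ 1: {1,2,3,4,6,7,8,9,10}  (accept∈set)
'd' @ 2: {1,2,3,4,5,6,8,9,10,11,12}  (accept∈set)
'c' @ 3: {1,2,4,6,9,10,11,12,13}  (accept∈set)
final: {1,2,4,6,9,10,11,12,13}; accept 1 in set

Answer: ACCEPT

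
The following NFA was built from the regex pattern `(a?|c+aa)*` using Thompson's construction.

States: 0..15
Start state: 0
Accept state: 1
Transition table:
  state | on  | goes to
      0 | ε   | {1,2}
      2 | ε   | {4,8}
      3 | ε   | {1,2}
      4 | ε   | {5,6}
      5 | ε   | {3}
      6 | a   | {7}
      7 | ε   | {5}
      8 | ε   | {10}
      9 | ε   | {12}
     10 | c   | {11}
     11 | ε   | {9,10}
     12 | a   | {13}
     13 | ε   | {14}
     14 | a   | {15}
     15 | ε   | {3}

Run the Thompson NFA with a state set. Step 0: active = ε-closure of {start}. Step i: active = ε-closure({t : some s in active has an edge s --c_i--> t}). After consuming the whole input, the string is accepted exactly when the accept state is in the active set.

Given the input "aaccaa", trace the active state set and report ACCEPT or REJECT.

Answer: ACCEPT

Trace:
initial (ε-close {0}): {0,1,2,3,4,5,6,8,10}
'a' @ 1: {1,2,3,4,5,6,7,8,10}  (accept∈set)
'a' @ 2: {1,2,3,4,5,6,7,8,10}  (accept∈set)
'c' @ 3: {9,10,11,12}
'c' @ 4: {9,10,11,12}
'a' @ 5: {13,14}
'a' @ 6: {1,2,3,4,5,6,8,10,15}  (accept∈set)
end set {1,2,3,4,5,6,8,10,15} — state 1 in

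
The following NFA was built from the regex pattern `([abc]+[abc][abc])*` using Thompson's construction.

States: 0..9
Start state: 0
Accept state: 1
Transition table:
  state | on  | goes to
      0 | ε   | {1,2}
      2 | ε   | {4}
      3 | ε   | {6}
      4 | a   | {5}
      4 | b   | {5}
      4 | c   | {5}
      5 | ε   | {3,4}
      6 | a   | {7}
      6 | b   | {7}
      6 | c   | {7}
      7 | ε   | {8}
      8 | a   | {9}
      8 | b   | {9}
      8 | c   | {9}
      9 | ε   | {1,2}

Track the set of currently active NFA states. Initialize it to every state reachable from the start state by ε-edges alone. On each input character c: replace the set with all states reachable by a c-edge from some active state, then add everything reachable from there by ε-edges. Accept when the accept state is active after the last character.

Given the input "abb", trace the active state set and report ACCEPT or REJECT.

Answer: ACCEPT

Steps:
S₀ = ε-closure({0}) = {0,1,2,4}
'a' @ 1: {3,4,5,6}
'b' @ 2: {3,4,5,6,7,8}
'b' @ 3: {1,2,3,4,5,6,7,8,9}  [accepting]
after full input: {1,2,3,4,5,6,7,8,9}  (accept=1 in)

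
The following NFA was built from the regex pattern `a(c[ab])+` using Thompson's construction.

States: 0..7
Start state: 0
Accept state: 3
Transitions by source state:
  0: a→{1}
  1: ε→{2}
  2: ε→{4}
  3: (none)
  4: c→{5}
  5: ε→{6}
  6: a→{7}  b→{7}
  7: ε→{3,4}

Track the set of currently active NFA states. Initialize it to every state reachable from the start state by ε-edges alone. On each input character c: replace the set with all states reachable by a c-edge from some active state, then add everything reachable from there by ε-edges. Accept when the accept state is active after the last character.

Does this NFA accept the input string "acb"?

S₀ = ε-closure({0}) = {0}
'a' @ 1: {1,2,4}
'c' @ 2: {5,6}
'b' @ 3: {3,4,7}  (accept∈set)
after full input: {3,4,7}  (accept=3 in)

Answer: ACCEPT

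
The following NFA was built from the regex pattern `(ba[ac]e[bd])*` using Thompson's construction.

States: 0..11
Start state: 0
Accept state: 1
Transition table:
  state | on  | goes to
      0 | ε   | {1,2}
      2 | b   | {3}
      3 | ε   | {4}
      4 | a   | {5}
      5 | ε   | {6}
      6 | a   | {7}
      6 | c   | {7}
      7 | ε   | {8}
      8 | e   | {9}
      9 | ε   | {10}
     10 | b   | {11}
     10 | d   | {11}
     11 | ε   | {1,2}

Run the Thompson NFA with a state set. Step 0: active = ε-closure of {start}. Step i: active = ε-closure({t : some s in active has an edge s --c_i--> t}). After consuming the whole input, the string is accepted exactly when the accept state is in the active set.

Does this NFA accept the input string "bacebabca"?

Answer: REJECT

Derivation:
S₀ = ε-closure({0}) = {0,1,2}
'b' @ 1: {3,4}
'a' @ 2: {5,6}
'c' @ 3: {7,8}
'e' @ 4: {9,10}
'b' @ 5: {1,2,11}  (accept∈set)
'a' @ 6: {}  — no active states
rest 'bca' ignored (set empty)
end set {} — state 1 not in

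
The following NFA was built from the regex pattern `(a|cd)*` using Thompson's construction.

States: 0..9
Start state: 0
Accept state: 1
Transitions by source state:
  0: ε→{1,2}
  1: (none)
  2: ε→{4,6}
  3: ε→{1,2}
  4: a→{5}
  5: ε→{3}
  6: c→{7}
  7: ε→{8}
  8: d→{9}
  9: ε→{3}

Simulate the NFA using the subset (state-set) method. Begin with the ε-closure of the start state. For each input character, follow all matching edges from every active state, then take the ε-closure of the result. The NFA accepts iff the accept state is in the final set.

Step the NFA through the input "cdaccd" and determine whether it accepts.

Answer: REJECT

Trace:
start: ε-closure({0}) = {0,1,2,4,6}
'c' @ 1: {7,8}
'd' @ 2: {1,2,3,4,6,9}  [accepting]
'a' @ 3: {1,2,3,4,5,6}  [accepting]
'c' @ 4: {7,8}
'c' @ 5: {}  — state set empty
rest 'd' ignored (set empty)
end set {} — state 1 not in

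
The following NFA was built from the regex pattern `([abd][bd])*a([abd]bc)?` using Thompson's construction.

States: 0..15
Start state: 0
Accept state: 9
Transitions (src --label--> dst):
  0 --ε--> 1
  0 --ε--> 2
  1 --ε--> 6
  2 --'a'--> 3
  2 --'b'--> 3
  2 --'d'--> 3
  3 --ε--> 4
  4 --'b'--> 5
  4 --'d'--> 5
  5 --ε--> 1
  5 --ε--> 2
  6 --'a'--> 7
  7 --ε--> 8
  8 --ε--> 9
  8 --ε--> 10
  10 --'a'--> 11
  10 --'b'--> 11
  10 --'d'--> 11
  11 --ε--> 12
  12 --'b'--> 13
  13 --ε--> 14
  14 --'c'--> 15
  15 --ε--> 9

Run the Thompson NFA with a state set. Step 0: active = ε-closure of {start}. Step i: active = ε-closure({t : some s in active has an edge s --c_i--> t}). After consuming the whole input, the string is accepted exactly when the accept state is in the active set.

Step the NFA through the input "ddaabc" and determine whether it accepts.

Answer: ACCEPT

Steps:
S₀ = ε-closure({0}) = {0,1,2,6}
'd' @ 1: {3,4}
'd' @ 2: {1,2,5,6}
'a' @ 3: {3,4,7,8,9,10}  ✓accept
'a' @ 4: {11,12}
'b' @ 5: {13,14}
'c' @ 6: {9,15}  ✓accept
end set {9,15} — state 9 in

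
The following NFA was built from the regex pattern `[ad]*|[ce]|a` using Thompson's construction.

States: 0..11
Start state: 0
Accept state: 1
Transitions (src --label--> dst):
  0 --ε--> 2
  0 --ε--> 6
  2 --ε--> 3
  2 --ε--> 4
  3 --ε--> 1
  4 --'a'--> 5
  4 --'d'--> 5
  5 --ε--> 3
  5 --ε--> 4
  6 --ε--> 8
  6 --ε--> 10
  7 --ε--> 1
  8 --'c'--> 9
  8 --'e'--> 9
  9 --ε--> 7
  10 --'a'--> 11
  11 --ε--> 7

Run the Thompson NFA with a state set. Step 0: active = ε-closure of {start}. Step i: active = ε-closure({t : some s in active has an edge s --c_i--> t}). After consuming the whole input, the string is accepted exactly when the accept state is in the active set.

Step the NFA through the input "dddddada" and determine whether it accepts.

start: ε-closure({0}) = {0,1,2,3,4,6,8,10}
'd' @ 1: {1,3,4,5}  [accepting]
'd' @ 2: {1,3,4,5}  [accepting]
'd' @ 3: {1,3,4,5}  [accepting]
'd' @ 4: {1,3,4,5}  [accepting]
'd' @ 5: {1,3,4,5}  [accepting]
'a' @ 6: {1,3,4,5}  [accepting]
'd' @ 7: {1,3,4,5}  [accepting]
'a' @ 8: {1,3,4,5}  [accepting]
final: {1,3,4,5}; accept 1 in set

Answer: ACCEPT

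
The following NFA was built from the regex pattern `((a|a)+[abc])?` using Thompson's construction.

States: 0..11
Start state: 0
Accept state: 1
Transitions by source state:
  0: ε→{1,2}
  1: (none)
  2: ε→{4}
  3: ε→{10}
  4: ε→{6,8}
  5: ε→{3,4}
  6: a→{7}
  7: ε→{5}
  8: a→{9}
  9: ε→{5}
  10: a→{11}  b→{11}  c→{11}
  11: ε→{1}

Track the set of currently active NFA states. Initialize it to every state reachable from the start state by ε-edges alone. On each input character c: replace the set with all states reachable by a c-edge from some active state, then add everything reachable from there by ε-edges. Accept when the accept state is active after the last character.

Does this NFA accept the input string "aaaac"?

S₀ = ε-closure({0}) = {0,1,2,4,6,8}
'a' @ 1: {3,4,5,6,7,8,9,10}
'a' @ 2: {1,3,4,5,6,7,8,9,10,11}  [accepting]
'a' @ 3: {1,3,4,5,6,7,8,9,10,11}  [accepting]
'a' @ 4: {1,3,4,5,6,7,8,9,10,11}  [accepting]
'c' @ 5: {1,11}  [accepting]
final: {1,11}; accept 1 in set

Answer: ACCEPT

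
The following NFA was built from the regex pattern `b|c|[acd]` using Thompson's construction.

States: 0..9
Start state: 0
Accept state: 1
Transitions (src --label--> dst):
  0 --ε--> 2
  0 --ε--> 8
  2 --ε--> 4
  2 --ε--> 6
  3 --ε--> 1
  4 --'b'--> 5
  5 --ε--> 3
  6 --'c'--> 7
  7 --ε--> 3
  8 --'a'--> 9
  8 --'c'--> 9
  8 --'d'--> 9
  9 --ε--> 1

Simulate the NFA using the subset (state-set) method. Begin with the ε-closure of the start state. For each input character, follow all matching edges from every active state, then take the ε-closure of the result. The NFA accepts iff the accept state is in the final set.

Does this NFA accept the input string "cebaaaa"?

Answer: REJECT

Trace:
start: ε-closure({0}) = {0,2,4,6,8}
'c' @ 1: {1,3,7,9}  (accept∈set)
'e' @ 2: {}  — no active states
rest 'baaaa' ignored (set empty)
final: {}; accept 1 not in set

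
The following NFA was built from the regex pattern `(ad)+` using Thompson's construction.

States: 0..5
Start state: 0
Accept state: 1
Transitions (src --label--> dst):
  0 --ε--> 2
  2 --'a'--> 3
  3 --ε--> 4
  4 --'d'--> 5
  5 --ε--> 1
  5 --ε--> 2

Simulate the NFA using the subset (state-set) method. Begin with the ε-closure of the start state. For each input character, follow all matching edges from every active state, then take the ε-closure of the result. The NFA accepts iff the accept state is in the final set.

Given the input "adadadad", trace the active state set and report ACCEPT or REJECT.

S₀ = ε-closure({0}) = {0,2}
'a' @ 1: {3,4}
'd' @ 2: {1,2,5}  (accept∈set)
'a' @ 3: {3,4}
'd' @ 4: {1,2,5}  (accept∈set)
'a' @ 5: {3,4}
'd' @ 6: {1,2,5}  (accept∈set)
'a' @ 7: {3,4}
'd' @ 8: {1,2,5}  (accept∈set)
after full input: {1,2,5}  (accept=1 in)

Answer: ACCEPT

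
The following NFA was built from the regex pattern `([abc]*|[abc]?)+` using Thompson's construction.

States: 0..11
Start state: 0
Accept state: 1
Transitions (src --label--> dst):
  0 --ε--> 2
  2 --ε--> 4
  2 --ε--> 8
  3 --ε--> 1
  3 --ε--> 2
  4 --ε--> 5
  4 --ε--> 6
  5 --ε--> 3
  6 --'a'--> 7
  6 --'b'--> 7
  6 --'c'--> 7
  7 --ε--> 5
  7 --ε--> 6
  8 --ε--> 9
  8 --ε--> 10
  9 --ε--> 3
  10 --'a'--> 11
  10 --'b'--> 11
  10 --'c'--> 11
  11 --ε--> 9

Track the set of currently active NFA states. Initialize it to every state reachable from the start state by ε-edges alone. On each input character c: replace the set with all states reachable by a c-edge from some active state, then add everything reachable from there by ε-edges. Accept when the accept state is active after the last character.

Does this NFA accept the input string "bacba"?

initial (ε-close {0}): {0,1,2,3,4,5,6,8,9,10}
'b' @ 1: {1,2,3,4,5,6,7,8,9,10,11}  (accept∈set)
'a' @ 2: {1,2,3,4,5,6,7,8,9,10,11}  (accept∈set)
'c' @ 3: {1,2,3,4,5,6,7,8,9,10,11}  (accept∈set)
'b' @ 4: {1,2,3,4,5,6,7,8,9,10,11}  (accept∈set)
'a' @ 5: {1,2,3,4,5,6,7,8,9,10,11}  (accept∈set)
after full input: {1,2,3,4,5,6,7,8,9,10,11}  (accept=1 in)

Answer: ACCEPT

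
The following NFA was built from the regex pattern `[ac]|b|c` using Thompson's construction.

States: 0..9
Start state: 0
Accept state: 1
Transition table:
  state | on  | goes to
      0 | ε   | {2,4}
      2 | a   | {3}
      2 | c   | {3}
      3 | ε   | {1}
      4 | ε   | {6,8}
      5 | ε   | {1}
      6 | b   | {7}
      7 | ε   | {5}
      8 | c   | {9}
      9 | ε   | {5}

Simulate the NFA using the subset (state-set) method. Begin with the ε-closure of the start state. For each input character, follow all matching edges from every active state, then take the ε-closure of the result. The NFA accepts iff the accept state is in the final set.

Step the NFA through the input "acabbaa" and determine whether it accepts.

start: ε-closure({0}) = {0,2,4,6,8}
'a' @ 1: {1,3}  (accept∈set)
'c' @ 2: {}  — state set empty
rest 'abbaa' ignored (set empty)
final: {}; accept 1 not in set

Answer: REJECT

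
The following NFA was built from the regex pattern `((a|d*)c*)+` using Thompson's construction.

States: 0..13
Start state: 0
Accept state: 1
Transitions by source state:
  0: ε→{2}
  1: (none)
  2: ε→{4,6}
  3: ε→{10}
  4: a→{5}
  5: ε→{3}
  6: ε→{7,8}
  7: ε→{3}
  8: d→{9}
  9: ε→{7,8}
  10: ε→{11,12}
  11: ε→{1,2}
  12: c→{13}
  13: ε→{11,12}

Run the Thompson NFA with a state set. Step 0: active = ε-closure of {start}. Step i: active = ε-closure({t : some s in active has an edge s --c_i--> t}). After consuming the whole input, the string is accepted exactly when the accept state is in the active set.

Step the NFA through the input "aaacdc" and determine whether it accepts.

S₀ = ε-closure({0}) = {0,1,2,3,4,6,7,8,10,11,12}
'a' @ 1: {1,2,3,4,5,6,7,8,10,11,12}  ✓accept
'a' @ 2: {1,2,3,4,5,6,7,8,10,11,12}  ✓accept
'a' @ 3: {1,2,3,4,5,6,7,8,10,11,12}  ✓accept
'c' @ 4: {1,2,3,4,6,7,8,10,11,12,13}  ✓accept
'd' @ 5: {1,2,3,4,6,7,8,9,10,11,12}  ✓accept
'c' @ 6: {1,2,3,4,6,7,8,10,11,12,13}  ✓accept
end set {1,2,3,4,6,7,8,10,11,12,13} — state 1 in

Answer: ACCEPT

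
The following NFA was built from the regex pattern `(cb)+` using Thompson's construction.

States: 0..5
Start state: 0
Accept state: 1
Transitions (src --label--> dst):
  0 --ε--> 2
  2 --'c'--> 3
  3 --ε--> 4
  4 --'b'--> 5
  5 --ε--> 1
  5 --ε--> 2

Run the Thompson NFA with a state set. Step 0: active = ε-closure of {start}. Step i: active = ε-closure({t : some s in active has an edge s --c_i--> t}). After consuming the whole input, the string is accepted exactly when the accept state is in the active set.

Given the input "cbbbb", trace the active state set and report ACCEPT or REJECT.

Answer: REJECT

Steps:
S₀ = ε-closure({0}) = {0,2}
'c' @ 1: {3,4}
'b' @ 2: {1,2,5}  ✓accept
'b' @ 3: {}  — state set empty
rest 'bb' ignored (set empty)
after full input: {}  (accept=1 not in)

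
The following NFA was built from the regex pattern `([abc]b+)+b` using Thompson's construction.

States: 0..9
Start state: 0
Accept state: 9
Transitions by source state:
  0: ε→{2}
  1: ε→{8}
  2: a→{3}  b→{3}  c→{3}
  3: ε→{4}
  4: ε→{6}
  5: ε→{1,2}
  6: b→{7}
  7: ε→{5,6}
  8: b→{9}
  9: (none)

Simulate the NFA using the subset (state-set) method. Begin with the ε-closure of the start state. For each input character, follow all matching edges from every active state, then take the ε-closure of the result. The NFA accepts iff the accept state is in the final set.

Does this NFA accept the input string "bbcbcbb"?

S₀ = ε-closure({0}) = {0,2}
'b' @ 1: {3,4,6}
'b' @ 2: {1,2,5,6,7,8}
'c' @ 3: {3,4,6}
'b' @ 4: {1,2,5,6,7,8}
'c' @ 5: {3,4,6}
'b' @ 6: {1,2,5,6,7,8}
'b' @ 7: {1,2,3,4,5,6,7,8,9}  (accept∈set)
after full input: {1,2,3,4,5,6,7,8,9}  (accept=9 in)

Answer: ACCEPT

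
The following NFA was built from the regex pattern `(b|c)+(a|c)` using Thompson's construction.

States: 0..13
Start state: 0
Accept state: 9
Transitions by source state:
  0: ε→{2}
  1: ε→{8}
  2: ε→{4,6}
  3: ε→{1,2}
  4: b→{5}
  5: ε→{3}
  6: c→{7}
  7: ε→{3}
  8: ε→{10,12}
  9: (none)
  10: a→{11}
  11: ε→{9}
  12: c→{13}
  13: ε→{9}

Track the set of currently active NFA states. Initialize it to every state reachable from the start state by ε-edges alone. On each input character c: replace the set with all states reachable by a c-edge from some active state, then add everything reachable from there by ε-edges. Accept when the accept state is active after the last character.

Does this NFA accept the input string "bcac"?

start: ε-closure({0}) = {0,2,4,6}
'b' @ 1: {1,2,3,4,5,6,8,10,12}
'c' @ 2: {1,2,3,4,6,7,8,9,10,12,13}  [accepting]
'a' @ 3: {9,11}  [accepting]
'c' @ 4: {}  — no active states
end set {} — state 9 not in

Answer: REJECT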